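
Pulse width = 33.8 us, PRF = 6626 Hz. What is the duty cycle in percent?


DC = 33.8e-6 * 6626 * 100 = 22.4%

22.4%


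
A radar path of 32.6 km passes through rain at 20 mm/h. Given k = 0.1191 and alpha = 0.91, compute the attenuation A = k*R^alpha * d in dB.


gamma = 0.1191 * 20^0.91 = 1.819069 dB/km
A = 1.819069 * 32.6 = 59.3 dB

59.3 dB


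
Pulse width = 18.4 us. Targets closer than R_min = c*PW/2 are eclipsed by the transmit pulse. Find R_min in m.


R_min = 3e8 * 18.4e-6 / 2 = 2760.0 m

2760.0 m


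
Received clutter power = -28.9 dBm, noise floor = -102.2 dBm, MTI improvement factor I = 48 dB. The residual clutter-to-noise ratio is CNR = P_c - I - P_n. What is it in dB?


CNR = -28.9 - 48 - (-102.2) = 25.3 dB

25.3 dB


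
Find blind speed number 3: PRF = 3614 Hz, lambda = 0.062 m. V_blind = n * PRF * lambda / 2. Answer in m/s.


V_blind = 3 * 3614 * 0.062 / 2 = 336.1 m/s

336.1 m/s


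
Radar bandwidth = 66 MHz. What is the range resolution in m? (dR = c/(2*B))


dR = 3e8 / (2 * 66000000.0) = 2.27 m

2.27 m


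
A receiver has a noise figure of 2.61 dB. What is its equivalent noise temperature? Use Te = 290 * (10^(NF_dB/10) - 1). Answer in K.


NF_lin = 10^(2.61/10) = 1.823896
Te = 290 * (1.823896 - 1) = 238.9 K

238.9 K


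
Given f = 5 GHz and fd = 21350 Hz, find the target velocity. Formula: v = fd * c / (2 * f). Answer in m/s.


v = 21350 * 3e8 / (2 * 5000000000.0) = 640.5 m/s

640.5 m/s


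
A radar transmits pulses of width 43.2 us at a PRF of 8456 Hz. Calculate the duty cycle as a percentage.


DC = 43.2e-6 * 8456 * 100 = 36.53%

36.53%


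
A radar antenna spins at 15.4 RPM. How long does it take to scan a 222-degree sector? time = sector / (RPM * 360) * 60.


t = 222 / (15.4 * 360) * 60 = 2.4 s

2.4 s


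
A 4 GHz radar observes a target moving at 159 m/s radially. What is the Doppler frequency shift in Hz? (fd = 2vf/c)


fd = 2 * 159 * 4000000000.0 / 3e8 = 4240.0 Hz

4240.0 Hz


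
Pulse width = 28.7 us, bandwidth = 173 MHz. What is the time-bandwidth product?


TBP = 28.7 * 173 = 4965.1

4965.1


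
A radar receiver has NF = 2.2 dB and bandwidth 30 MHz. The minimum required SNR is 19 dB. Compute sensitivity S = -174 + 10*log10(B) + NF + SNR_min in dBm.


10*log10(30000000.0) = 74.77
S = -174 + 74.77 + 2.2 + 19 = -78.0 dBm

-78.0 dBm


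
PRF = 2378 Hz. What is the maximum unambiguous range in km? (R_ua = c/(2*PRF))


R_ua = 3e8 / (2 * 2378) = 63078.2 m = 63.1 km

63.1 km


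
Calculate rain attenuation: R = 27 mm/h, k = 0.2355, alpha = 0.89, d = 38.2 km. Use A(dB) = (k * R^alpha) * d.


gamma = 0.2355 * 27^0.89 = 4.424912 dB/km
A = 4.424912 * 38.2 = 169.03 dB

169.03 dB


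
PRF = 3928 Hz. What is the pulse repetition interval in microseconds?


PRI = 1/3928 = 0.0002545825 s = 254.6 us

254.6 us


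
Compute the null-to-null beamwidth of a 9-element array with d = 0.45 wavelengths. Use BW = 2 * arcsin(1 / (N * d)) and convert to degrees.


1/(N*d) = 1/(9*0.45) = 0.246914
BW = 2*arcsin(0.246914) = 28.6 degrees

28.6 degrees


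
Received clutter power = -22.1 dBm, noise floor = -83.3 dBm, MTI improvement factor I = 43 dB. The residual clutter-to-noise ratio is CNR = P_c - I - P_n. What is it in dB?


CNR = -22.1 - 43 - (-83.3) = 18.2 dB

18.2 dB


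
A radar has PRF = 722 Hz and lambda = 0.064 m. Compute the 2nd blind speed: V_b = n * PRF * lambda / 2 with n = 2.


V_blind = 2 * 722 * 0.064 / 2 = 46.2 m/s

46.2 m/s


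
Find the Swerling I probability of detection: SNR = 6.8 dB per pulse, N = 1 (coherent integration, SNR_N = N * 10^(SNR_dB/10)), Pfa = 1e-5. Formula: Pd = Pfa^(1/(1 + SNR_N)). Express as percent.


SNR_lin = 10^(6.8/10) = 4.7863
SNR_N = 1 * 4.7863 = 4.7863
1/(1 + SNR_N) = 1/5.7863 = 0.172822
Pd = (1e-5)^0.172822 = 0.13674
Pd = 13.7%

13.7%


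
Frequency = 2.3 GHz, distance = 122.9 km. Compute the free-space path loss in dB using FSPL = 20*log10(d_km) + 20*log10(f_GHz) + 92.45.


20*log10(122.9) = 41.79
20*log10(2.3) = 7.23
FSPL = 141.5 dB

141.5 dB


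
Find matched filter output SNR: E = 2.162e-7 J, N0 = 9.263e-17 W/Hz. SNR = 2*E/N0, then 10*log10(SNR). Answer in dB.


SNR_lin = 2 * 2.162e-7 / 9.263e-17 = 4.668e9
SNR_dB = 10*log10(4.668e9) = 96.7 dB

96.7 dB


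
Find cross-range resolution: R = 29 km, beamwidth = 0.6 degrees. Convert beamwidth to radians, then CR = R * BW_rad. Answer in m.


BW_rad = 0.010471976
CR = 29000 * 0.010471976 = 303.7 m

303.7 m


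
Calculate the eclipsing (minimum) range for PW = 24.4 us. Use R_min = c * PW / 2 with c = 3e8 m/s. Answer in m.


R_min = 3e8 * 24.4e-6 / 2 = 3660.0 m

3660.0 m


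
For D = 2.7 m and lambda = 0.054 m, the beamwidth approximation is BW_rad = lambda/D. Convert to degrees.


BW_rad = 0.054 / 2.7 = 0.02
BW_deg = 1.15 degrees

1.15 degrees


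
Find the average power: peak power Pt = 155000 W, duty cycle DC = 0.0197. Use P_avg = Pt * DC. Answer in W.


P_avg = 155000 * 0.0197 = 3053.5 W

3053.5 W


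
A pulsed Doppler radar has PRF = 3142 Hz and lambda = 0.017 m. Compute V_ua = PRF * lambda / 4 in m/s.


V_ua = 3142 * 0.017 / 4 = 13.4 m/s

13.4 m/s


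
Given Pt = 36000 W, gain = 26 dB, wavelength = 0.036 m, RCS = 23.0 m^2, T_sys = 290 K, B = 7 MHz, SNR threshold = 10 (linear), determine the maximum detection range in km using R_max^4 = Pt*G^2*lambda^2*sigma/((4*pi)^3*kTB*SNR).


G_lin = 10^(26/10) = 398.107171
R^4 = 36000 * 398.107171^2 * 0.036^2 * 23.0 / ((4*pi)^3 * 1.38e-23 * 290 * 7000000.0 * 10)
R^4 = 3.05936e17 m^4
R_max = (3.05936e17)^(1/4) = 23518.4 m = 23.5 km

23.5 km


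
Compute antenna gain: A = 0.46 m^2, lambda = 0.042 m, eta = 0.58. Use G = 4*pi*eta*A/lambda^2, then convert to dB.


G_linear = 4*pi*0.58*0.46/0.042^2 = 1900.63
G_dB = 10*log10(1900.63) = 32.8 dB

32.8 dB


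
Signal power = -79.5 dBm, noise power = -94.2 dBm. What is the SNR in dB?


SNR = -79.5 - (-94.2) = 14.7 dB

14.7 dB


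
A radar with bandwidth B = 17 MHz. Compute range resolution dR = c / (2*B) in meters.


dR = 3e8 / (2 * 17000000.0) = 8.82 m

8.82 m


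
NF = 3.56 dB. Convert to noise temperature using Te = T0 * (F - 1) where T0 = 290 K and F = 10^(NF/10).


NF_lin = 10^(3.56/10) = 2.269865
Te = 290 * (2.269865 - 1) = 368.3 K

368.3 K


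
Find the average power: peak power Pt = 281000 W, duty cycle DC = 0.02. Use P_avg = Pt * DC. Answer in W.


P_avg = 281000 * 0.02 = 5620.0 W

5620.0 W


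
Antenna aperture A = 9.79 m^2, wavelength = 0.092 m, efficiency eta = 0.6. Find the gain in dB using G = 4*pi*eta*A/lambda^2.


G_linear = 4*pi*0.6*9.79/0.092^2 = 8721.04
G_dB = 10*log10(8721.04) = 39.4 dB

39.4 dB


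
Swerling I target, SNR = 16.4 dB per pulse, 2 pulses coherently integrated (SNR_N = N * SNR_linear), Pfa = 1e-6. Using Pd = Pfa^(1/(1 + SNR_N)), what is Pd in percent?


SNR_lin = 10^(16.4/10) = 43.65158
SNR_N = 2 * 43.65158 = 87.30316
1/(1 + SNR_N) = 1/88.30316 = 0.0113246
Pd = (1e-6)^0.0113246 = 0.85517
Pd = 85.5%

85.5%


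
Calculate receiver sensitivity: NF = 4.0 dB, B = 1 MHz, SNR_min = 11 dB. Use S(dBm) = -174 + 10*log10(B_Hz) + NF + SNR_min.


10*log10(1000000.0) = 60.0
S = -174 + 60.0 + 4.0 + 11 = -99.0 dBm

-99.0 dBm


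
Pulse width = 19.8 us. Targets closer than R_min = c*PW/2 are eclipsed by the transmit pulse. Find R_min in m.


R_min = 3e8 * 19.8e-6 / 2 = 2970.0 m

2970.0 m


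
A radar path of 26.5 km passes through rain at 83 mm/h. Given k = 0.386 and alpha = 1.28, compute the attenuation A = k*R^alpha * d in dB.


gamma = 0.386 * 83^1.28 = 110.409708 dB/km
A = 110.409708 * 26.5 = 2925.86 dB

2925.86 dB


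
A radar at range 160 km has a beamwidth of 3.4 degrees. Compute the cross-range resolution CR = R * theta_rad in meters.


BW_rad = 0.059341195
CR = 160000 * 0.059341195 = 9494.6 m

9494.6 m


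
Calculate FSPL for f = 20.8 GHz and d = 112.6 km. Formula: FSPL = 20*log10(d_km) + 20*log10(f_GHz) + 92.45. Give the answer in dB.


20*log10(112.6) = 41.03
20*log10(20.8) = 26.36
FSPL = 159.8 dB

159.8 dB


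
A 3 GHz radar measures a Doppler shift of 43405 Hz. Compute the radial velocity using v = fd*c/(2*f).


v = 43405 * 3e8 / (2 * 3000000000.0) = 2170.3 m/s

2170.3 m/s


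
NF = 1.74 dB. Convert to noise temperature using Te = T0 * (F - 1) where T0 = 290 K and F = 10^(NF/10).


NF_lin = 10^(1.74/10) = 1.492794
Te = 290 * (1.492794 - 1) = 142.9 K

142.9 K


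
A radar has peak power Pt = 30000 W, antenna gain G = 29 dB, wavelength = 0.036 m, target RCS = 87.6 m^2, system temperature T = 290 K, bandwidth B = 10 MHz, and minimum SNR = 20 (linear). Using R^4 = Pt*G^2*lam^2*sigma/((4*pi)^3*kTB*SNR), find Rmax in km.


G_lin = 10^(29/10) = 794.328235
R^4 = 30000 * 794.328235^2 * 0.036^2 * 87.6 / ((4*pi)^3 * 1.38e-23 * 290 * 10000000.0 * 20)
R^4 = 1.35299e18 m^4
R_max = (1.35299e18)^(1/4) = 34105.4 m = 34.1 km

34.1 km


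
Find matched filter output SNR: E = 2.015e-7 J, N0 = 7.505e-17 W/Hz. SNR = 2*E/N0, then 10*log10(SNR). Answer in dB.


SNR_lin = 2 * 2.015e-7 / 7.505e-17 = 5.37e9
SNR_dB = 10*log10(5.37e9) = 97.3 dB

97.3 dB


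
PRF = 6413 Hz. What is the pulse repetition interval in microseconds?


PRI = 1/6413 = 0.0001559333 s = 155.9 us

155.9 us


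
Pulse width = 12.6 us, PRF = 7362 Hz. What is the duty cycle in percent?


DC = 12.6e-6 * 7362 * 100 = 9.28%

9.28%


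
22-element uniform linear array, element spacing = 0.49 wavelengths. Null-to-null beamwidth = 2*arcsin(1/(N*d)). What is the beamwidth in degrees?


1/(N*d) = 1/(22*0.49) = 0.092764
BW = 2*arcsin(0.092764) = 10.6 degrees

10.6 degrees


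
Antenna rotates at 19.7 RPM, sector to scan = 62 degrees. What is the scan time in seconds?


t = 62 / (19.7 * 360) * 60 = 0.52 s

0.52 s


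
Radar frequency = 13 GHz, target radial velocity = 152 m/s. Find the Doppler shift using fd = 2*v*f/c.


fd = 2 * 152 * 13000000000.0 / 3e8 = 13173.3 Hz

13173.3 Hz


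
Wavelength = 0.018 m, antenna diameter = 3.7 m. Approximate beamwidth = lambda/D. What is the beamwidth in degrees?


BW_rad = 0.018 / 3.7 = 0.004865
BW_deg = 0.28 degrees

0.28 degrees


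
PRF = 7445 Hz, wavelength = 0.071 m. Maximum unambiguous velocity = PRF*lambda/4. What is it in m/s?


V_ua = 7445 * 0.071 / 4 = 132.1 m/s

132.1 m/s


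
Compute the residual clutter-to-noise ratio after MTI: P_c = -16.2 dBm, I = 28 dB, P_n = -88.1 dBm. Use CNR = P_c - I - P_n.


CNR = -16.2 - 28 - (-88.1) = 43.9 dB

43.9 dB


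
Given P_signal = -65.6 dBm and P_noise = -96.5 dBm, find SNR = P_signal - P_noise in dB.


SNR = -65.6 - (-96.5) = 30.9 dB

30.9 dB


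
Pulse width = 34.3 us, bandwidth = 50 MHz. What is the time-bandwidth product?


TBP = 34.3 * 50 = 1715.0

1715.0


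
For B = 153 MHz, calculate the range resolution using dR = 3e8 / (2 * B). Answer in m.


dR = 3e8 / (2 * 153000000.0) = 0.98 m

0.98 m


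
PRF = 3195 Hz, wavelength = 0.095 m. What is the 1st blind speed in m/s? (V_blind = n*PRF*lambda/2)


V_blind = 1 * 3195 * 0.095 / 2 = 151.8 m/s

151.8 m/s


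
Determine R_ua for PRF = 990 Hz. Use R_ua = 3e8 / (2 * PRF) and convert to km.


R_ua = 3e8 / (2 * 990) = 151515.2 m = 151.5 km

151.5 km


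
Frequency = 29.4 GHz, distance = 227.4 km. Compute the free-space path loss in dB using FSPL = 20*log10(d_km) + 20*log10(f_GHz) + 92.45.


20*log10(227.4) = 47.14
20*log10(29.4) = 29.37
FSPL = 169.0 dB

169.0 dB


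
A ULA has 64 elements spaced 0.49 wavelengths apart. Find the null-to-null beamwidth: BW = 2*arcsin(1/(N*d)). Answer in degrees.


1/(N*d) = 1/(64*0.49) = 0.031888
BW = 2*arcsin(0.031888) = 3.7 degrees

3.7 degrees


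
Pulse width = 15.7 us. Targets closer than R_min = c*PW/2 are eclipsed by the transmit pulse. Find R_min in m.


R_min = 3e8 * 15.7e-6 / 2 = 2355.0 m

2355.0 m


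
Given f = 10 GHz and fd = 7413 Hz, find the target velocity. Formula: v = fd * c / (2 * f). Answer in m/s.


v = 7413 * 3e8 / (2 * 10000000000.0) = 111.2 m/s

111.2 m/s


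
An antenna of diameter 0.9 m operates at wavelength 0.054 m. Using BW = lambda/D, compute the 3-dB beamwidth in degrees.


BW_rad = 0.054 / 0.9 = 0.06
BW_deg = 3.44 degrees

3.44 degrees


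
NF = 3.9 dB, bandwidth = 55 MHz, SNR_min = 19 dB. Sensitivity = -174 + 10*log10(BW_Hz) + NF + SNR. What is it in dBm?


10*log10(55000000.0) = 77.4
S = -174 + 77.4 + 3.9 + 19 = -73.7 dBm

-73.7 dBm


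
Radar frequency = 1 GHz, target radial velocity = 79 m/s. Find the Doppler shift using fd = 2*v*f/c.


fd = 2 * 79 * 1000000000.0 / 3e8 = 526.7 Hz

526.7 Hz


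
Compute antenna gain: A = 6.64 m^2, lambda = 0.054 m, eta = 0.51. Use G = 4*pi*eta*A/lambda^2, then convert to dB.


G_linear = 4*pi*0.51*6.64/0.054^2 = 14593.54
G_dB = 10*log10(14593.54) = 41.6 dB

41.6 dB


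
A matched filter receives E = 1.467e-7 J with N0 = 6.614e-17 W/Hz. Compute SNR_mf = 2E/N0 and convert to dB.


SNR_lin = 2 * 1.467e-7 / 6.614e-17 = 4.436e9
SNR_dB = 10*log10(4.436e9) = 96.5 dB

96.5 dB


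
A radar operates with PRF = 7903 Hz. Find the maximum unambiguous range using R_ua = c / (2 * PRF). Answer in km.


R_ua = 3e8 / (2 * 7903) = 18980.1 m = 19.0 km

19.0 km


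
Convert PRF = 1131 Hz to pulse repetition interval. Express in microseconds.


PRI = 1/1131 = 0.0008841733 s = 884.2 us

884.2 us


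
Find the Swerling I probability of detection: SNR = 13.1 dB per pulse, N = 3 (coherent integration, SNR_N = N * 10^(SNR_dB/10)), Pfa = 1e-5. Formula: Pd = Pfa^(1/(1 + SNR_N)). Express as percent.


SNR_lin = 10^(13.1/10) = 20.41738
SNR_N = 3 * 20.41738 = 61.25214
1/(1 + SNR_N) = 1/62.25214 = 0.0160637
Pd = (1e-5)^0.0160637 = 0.83115
Pd = 83.1%

83.1%


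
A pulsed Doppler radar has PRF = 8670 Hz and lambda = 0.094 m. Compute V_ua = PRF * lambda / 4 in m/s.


V_ua = 8670 * 0.094 / 4 = 203.7 m/s

203.7 m/s


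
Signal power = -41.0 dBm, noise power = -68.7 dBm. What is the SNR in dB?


SNR = -41.0 - (-68.7) = 27.7 dB

27.7 dB


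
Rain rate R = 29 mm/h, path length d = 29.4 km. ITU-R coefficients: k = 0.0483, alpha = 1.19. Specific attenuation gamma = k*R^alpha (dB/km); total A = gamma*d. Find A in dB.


gamma = 0.0483 * 29^1.19 = 2.655833 dB/km
A = 2.655833 * 29.4 = 78.08 dB

78.08 dB


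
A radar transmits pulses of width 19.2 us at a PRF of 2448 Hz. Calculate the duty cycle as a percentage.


DC = 19.2e-6 * 2448 * 100 = 4.7%

4.7%


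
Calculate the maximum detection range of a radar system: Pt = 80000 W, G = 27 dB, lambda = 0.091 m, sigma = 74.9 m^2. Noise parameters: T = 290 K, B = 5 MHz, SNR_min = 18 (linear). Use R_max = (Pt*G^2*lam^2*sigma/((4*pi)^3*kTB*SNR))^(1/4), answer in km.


G_lin = 10^(27/10) = 501.187234
R^4 = 80000 * 501.187234^2 * 0.091^2 * 74.9 / ((4*pi)^3 * 1.38e-23 * 290 * 5000000.0 * 18)
R^4 = 1.74384e19 m^4
R_max = (1.74384e19)^(1/4) = 64621.4 m = 64.6 km

64.6 km


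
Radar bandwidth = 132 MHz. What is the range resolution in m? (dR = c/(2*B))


dR = 3e8 / (2 * 132000000.0) = 1.14 m

1.14 m


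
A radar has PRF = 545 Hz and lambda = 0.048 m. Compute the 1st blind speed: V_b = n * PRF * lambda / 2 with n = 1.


V_blind = 1 * 545 * 0.048 / 2 = 13.1 m/s

13.1 m/s


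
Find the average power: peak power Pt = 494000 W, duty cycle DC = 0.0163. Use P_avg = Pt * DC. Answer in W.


P_avg = 494000 * 0.0163 = 8052.2 W

8052.2 W


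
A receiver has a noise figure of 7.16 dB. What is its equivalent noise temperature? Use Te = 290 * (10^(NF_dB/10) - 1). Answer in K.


NF_lin = 10^(7.16/10) = 5.19996
Te = 290 * (5.19996 - 1) = 1218.0 K

1218.0 K


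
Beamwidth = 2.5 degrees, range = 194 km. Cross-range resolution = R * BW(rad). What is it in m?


BW_rad = 0.043633231
CR = 194000 * 0.043633231 = 8464.8 m

8464.8 m


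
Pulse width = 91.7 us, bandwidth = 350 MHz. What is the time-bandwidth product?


TBP = 91.7 * 350 = 32095.0

32095.0


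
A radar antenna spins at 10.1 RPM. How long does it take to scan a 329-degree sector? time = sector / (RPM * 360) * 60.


t = 329 / (10.1 * 360) * 60 = 5.43 s

5.43 s


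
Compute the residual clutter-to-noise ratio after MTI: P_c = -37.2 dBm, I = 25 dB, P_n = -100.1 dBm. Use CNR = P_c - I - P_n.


CNR = -37.2 - 25 - (-100.1) = 37.9 dB

37.9 dB


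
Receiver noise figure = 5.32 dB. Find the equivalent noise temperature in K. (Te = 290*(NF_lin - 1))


NF_lin = 10^(5.32/10) = 3.404082
Te = 290 * (3.404082 - 1) = 697.2 K

697.2 K


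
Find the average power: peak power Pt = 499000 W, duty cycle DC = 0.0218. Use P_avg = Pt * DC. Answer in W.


P_avg = 499000 * 0.0218 = 10878.2 W

10878.2 W


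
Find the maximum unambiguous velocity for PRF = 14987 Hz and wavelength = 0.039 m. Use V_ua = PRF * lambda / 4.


V_ua = 14987 * 0.039 / 4 = 146.1 m/s

146.1 m/s


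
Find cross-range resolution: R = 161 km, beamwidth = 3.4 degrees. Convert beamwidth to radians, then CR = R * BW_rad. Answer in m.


BW_rad = 0.059341195
CR = 161000 * 0.059341195 = 9553.9 m

9553.9 m


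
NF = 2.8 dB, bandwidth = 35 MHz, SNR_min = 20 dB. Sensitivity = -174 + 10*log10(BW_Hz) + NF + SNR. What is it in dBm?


10*log10(35000000.0) = 75.44
S = -174 + 75.44 + 2.8 + 20 = -75.8 dBm

-75.8 dBm


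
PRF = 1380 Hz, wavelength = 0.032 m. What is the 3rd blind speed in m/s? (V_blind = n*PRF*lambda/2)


V_blind = 3 * 1380 * 0.032 / 2 = 66.2 m/s

66.2 m/s


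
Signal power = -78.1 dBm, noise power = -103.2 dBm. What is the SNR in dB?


SNR = -78.1 - (-103.2) = 25.1 dB

25.1 dB


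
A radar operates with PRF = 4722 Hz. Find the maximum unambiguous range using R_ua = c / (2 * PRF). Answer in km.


R_ua = 3e8 / (2 * 4722) = 31766.2 m = 31.8 km

31.8 km


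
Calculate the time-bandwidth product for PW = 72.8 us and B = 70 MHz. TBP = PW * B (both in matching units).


TBP = 72.8 * 70 = 5096.0

5096.0


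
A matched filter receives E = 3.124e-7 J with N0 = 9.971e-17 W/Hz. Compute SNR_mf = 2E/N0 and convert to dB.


SNR_lin = 2 * 3.124e-7 / 9.971e-17 = 6.266e9
SNR_dB = 10*log10(6.266e9) = 98.0 dB

98.0 dB


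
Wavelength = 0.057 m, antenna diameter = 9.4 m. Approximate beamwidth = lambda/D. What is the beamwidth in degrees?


BW_rad = 0.057 / 9.4 = 0.006064
BW_deg = 0.35 degrees

0.35 degrees


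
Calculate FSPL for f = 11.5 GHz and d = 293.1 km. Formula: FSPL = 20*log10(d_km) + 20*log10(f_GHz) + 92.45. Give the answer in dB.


20*log10(293.1) = 49.34
20*log10(11.5) = 21.21
FSPL = 163.0 dB

163.0 dB


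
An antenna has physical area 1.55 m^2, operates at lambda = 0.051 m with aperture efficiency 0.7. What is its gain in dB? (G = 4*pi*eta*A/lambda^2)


G_linear = 4*pi*0.7*1.55/0.051^2 = 5242.03
G_dB = 10*log10(5242.03) = 37.2 dB

37.2 dB


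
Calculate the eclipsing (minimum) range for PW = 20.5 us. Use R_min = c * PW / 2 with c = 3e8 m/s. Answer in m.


R_min = 3e8 * 20.5e-6 / 2 = 3075.0 m

3075.0 m


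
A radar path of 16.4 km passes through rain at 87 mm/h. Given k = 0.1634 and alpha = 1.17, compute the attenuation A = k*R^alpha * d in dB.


gamma = 0.1634 * 87^1.17 = 30.373132 dB/km
A = 30.373132 * 16.4 = 498.12 dB

498.12 dB


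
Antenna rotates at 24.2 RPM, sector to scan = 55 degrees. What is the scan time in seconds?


t = 55 / (24.2 * 360) * 60 = 0.38 s

0.38 s


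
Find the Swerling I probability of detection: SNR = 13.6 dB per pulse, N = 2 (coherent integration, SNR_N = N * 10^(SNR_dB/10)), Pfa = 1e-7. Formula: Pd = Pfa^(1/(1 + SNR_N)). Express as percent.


SNR_lin = 10^(13.6/10) = 22.90868
SNR_N = 2 * 22.90868 = 45.81736
1/(1 + SNR_N) = 1/46.81736 = 0.0213596
Pd = (1e-7)^0.0213596 = 0.70873
Pd = 70.9%

70.9%


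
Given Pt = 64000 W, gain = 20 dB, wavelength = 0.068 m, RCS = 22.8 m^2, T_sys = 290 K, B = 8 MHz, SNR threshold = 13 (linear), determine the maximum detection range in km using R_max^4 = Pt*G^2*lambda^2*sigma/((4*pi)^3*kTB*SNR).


G_lin = 10^(20/10) = 100.0
R^4 = 64000 * 100.0^2 * 0.068^2 * 22.8 / ((4*pi)^3 * 1.38e-23 * 290 * 8000000.0 * 13)
R^4 = 8.16945e16 m^4
R_max = (8.16945e16)^(1/4) = 16906.3 m = 16.9 km

16.9 km


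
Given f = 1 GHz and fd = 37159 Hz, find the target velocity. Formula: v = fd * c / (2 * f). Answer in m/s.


v = 37159 * 3e8 / (2 * 1000000000.0) = 5573.9 m/s

5573.9 m/s


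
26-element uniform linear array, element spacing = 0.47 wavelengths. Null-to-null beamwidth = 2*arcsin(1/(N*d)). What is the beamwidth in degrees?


1/(N*d) = 1/(26*0.47) = 0.081833
BW = 2*arcsin(0.081833) = 9.4 degrees

9.4 degrees


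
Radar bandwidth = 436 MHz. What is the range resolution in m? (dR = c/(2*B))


dR = 3e8 / (2 * 436000000.0) = 0.34 m

0.34 m


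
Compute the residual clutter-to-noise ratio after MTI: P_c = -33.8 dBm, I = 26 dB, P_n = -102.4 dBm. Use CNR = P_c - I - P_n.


CNR = -33.8 - 26 - (-102.4) = 42.6 dB

42.6 dB


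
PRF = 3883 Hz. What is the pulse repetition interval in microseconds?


PRI = 1/3883 = 0.0002575328 s = 257.5 us

257.5 us


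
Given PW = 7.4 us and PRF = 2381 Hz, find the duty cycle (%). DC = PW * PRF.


DC = 7.4e-6 * 2381 * 100 = 1.76%

1.76%


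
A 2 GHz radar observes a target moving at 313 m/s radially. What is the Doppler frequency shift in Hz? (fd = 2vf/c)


fd = 2 * 313 * 2000000000.0 / 3e8 = 4173.3 Hz

4173.3 Hz


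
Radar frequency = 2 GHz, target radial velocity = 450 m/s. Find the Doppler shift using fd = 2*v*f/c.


fd = 2 * 450 * 2000000000.0 / 3e8 = 6000.0 Hz

6000.0 Hz


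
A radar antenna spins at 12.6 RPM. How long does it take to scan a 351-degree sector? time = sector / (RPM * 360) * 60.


t = 351 / (12.6 * 360) * 60 = 4.64 s

4.64 s


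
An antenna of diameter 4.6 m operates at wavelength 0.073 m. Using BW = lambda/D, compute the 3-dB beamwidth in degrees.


BW_rad = 0.073 / 4.6 = 0.01587
BW_deg = 0.91 degrees

0.91 degrees


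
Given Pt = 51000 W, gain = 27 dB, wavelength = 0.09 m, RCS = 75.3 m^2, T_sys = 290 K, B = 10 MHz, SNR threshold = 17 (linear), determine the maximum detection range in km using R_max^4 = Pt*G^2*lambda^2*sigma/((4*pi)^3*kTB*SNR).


G_lin = 10^(27/10) = 501.187234
R^4 = 51000 * 501.187234^2 * 0.09^2 * 75.3 / ((4*pi)^3 * 1.38e-23 * 290 * 10000000.0 * 17)
R^4 = 5.78755e18 m^4
R_max = (5.78755e18)^(1/4) = 49048.3 m = 49.0 km

49.0 km


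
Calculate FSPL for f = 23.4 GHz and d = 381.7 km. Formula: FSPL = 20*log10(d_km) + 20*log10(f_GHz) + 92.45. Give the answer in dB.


20*log10(381.7) = 51.63
20*log10(23.4) = 27.38
FSPL = 171.5 dB

171.5 dB


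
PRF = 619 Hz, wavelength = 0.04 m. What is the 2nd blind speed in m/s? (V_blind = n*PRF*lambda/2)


V_blind = 2 * 619 * 0.04 / 2 = 24.8 m/s

24.8 m/s


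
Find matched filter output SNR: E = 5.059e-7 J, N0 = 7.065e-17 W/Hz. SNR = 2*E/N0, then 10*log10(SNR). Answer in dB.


SNR_lin = 2 * 5.059e-7 / 7.065e-17 = 1.432e10
SNR_dB = 10*log10(1.432e10) = 101.6 dB

101.6 dB


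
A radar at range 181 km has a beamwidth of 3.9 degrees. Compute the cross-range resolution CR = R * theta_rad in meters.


BW_rad = 0.068067841
CR = 181000 * 0.068067841 = 12320.3 m

12320.3 m


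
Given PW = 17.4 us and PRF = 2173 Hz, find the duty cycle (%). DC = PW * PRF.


DC = 17.4e-6 * 2173 * 100 = 3.78%

3.78%


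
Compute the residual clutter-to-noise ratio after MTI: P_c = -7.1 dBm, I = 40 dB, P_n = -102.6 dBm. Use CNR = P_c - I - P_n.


CNR = -7.1 - 40 - (-102.6) = 55.5 dB

55.5 dB


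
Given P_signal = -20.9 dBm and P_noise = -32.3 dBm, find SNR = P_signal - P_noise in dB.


SNR = -20.9 - (-32.3) = 11.4 dB

11.4 dB


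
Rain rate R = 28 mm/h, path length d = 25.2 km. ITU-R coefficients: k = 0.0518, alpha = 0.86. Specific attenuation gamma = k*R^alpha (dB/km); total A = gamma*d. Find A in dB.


gamma = 0.0518 * 28^0.86 = 0.909674 dB/km
A = 0.909674 * 25.2 = 22.92 dB

22.92 dB


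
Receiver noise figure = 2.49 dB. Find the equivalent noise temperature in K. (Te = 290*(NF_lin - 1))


NF_lin = 10^(2.49/10) = 1.774189
Te = 290 * (1.774189 - 1) = 224.5 K

224.5 K


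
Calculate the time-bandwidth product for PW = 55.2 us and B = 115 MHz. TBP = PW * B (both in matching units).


TBP = 55.2 * 115 = 6348.0

6348.0


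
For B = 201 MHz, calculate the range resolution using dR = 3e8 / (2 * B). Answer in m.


dR = 3e8 / (2 * 201000000.0) = 0.75 m

0.75 m


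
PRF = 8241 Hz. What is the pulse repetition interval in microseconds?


PRI = 1/8241 = 0.0001213445 s = 121.3 us

121.3 us


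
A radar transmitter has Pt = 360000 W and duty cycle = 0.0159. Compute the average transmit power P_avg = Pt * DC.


P_avg = 360000 * 0.0159 = 5724.0 W

5724.0 W


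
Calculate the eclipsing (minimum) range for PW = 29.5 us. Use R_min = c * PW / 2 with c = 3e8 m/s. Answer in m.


R_min = 3e8 * 29.5e-6 / 2 = 4425.0 m

4425.0 m


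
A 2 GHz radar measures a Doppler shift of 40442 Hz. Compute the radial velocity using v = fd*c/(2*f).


v = 40442 * 3e8 / (2 * 2000000000.0) = 3033.2 m/s

3033.2 m/s


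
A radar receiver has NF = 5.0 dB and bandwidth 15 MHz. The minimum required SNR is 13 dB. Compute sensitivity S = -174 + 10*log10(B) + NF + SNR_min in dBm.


10*log10(15000000.0) = 71.76
S = -174 + 71.76 + 5.0 + 13 = -84.2 dBm

-84.2 dBm


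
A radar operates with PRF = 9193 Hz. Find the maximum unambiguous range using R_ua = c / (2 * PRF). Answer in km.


R_ua = 3e8 / (2 * 9193) = 16316.8 m = 16.3 km

16.3 km


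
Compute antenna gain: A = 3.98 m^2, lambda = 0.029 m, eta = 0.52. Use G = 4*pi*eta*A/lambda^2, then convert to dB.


G_linear = 4*pi*0.52*3.98/0.029^2 = 30924.33
G_dB = 10*log10(30924.33) = 44.9 dB

44.9 dB


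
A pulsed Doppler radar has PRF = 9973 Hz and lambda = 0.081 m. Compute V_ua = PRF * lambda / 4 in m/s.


V_ua = 9973 * 0.081 / 4 = 202.0 m/s

202.0 m/s


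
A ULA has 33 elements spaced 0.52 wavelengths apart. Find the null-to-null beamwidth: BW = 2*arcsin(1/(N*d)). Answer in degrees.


1/(N*d) = 1/(33*0.52) = 0.058275
BW = 2*arcsin(0.058275) = 6.7 degrees

6.7 degrees


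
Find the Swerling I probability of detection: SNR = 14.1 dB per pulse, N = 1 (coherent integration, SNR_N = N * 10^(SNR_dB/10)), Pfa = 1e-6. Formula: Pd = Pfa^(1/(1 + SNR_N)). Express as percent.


SNR_lin = 10^(14.1/10) = 25.70396
SNR_N = 1 * 25.70396 = 25.70396
1/(1 + SNR_N) = 1/26.70396 = 0.0374476
Pd = (1e-6)^0.0374476 = 0.59609
Pd = 59.6%

59.6%


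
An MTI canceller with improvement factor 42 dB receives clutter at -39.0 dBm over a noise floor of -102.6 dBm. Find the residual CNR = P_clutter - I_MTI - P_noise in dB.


CNR = -39.0 - 42 - (-102.6) = 21.6 dB

21.6 dB


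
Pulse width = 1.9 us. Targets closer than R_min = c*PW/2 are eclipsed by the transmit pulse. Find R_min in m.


R_min = 3e8 * 1.9e-6 / 2 = 285.0 m

285.0 m


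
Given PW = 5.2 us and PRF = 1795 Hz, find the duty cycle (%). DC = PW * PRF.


DC = 5.2e-6 * 1795 * 100 = 0.93%

0.93%


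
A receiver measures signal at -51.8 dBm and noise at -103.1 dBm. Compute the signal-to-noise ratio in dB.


SNR = -51.8 - (-103.1) = 51.3 dB

51.3 dB


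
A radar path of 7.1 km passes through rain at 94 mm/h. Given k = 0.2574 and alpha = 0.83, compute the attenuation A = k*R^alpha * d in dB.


gamma = 0.2574 * 94^0.83 = 11.17647 dB/km
A = 11.17647 * 7.1 = 79.35 dB

79.35 dB


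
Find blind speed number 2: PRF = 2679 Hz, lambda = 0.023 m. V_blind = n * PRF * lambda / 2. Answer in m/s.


V_blind = 2 * 2679 * 0.023 / 2 = 61.6 m/s

61.6 m/s


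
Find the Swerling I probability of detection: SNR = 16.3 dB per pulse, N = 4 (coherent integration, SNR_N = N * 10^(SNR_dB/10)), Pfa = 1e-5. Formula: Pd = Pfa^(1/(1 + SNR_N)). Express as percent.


SNR_lin = 10^(16.3/10) = 42.65795
SNR_N = 4 * 42.65795 = 170.6318
1/(1 + SNR_N) = 1/171.6318 = 0.0058264
Pd = (1e-5)^0.0058264 = 0.93512
Pd = 93.5%

93.5%


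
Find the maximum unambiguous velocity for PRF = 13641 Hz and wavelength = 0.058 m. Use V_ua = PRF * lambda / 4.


V_ua = 13641 * 0.058 / 4 = 197.8 m/s

197.8 m/s


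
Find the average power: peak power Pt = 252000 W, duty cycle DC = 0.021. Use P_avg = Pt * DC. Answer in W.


P_avg = 252000 * 0.021 = 5292.0 W

5292.0 W


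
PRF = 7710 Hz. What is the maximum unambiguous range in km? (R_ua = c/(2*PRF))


R_ua = 3e8 / (2 * 7710) = 19455.3 m = 19.5 km

19.5 km


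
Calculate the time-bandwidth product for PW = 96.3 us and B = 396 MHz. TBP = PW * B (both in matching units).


TBP = 96.3 * 396 = 38134.8

38134.8


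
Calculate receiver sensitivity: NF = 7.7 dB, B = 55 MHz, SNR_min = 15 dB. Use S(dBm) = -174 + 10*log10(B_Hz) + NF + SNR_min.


10*log10(55000000.0) = 77.4
S = -174 + 77.4 + 7.7 + 15 = -73.9 dBm

-73.9 dBm


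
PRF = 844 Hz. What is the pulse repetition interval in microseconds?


PRI = 1/844 = 0.0011848341 s = 1184.8 us

1184.8 us


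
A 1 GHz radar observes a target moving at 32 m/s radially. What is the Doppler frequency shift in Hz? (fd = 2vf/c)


fd = 2 * 32 * 1000000000.0 / 3e8 = 213.3 Hz

213.3 Hz


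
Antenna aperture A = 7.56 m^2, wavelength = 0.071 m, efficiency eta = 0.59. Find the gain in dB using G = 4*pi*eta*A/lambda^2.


G_linear = 4*pi*0.59*7.56/0.071^2 = 11119.03
G_dB = 10*log10(11119.03) = 40.5 dB

40.5 dB


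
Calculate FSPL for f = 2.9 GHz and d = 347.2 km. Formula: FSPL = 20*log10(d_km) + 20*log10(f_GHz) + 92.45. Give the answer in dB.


20*log10(347.2) = 50.81
20*log10(2.9) = 9.25
FSPL = 152.5 dB

152.5 dB


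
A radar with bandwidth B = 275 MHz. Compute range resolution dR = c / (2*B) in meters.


dR = 3e8 / (2 * 275000000.0) = 0.55 m

0.55 m


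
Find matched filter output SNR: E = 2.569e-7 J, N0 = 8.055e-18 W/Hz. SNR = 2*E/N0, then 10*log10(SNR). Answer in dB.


SNR_lin = 2 * 2.569e-7 / 8.055e-18 = 6.379e10
SNR_dB = 10*log10(6.379e10) = 108.0 dB

108.0 dB


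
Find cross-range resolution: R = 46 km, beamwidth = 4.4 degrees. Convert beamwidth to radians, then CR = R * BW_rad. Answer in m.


BW_rad = 0.076794487
CR = 46000 * 0.076794487 = 3532.5 m

3532.5 m


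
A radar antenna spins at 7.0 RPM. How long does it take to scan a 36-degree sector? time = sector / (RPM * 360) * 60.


t = 36 / (7.0 * 360) * 60 = 0.86 s

0.86 s


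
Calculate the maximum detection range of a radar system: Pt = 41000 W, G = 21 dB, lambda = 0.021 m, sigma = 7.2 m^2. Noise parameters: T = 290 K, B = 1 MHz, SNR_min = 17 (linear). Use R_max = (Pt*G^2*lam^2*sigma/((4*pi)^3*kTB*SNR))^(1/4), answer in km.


G_lin = 10^(21/10) = 125.892541
R^4 = 41000 * 125.892541^2 * 0.021^2 * 7.2 / ((4*pi)^3 * 1.38e-23 * 290 * 1000000.0 * 17)
R^4 = 1.52827e16 m^4
R_max = (1.52827e16)^(1/4) = 11118.6 m = 11.1 km

11.1 km


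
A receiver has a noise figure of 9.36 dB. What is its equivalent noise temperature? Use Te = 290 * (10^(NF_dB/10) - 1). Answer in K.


NF_lin = 10^(9.36/10) = 8.629785
Te = 290 * (8.629785 - 1) = 2212.6 K

2212.6 K


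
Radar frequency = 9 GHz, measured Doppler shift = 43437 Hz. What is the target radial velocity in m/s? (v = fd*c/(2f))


v = 43437 * 3e8 / (2 * 9000000000.0) = 724.0 m/s

724.0 m/s


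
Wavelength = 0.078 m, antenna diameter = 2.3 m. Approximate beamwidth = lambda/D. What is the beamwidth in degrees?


BW_rad = 0.078 / 2.3 = 0.033913
BW_deg = 1.94 degrees

1.94 degrees


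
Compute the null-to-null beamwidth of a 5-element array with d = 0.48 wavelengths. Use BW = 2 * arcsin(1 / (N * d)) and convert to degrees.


1/(N*d) = 1/(5*0.48) = 0.416667
BW = 2*arcsin(0.416667) = 49.2 degrees

49.2 degrees


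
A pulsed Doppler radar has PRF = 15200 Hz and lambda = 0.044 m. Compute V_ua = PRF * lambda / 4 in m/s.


V_ua = 15200 * 0.044 / 4 = 167.2 m/s

167.2 m/s


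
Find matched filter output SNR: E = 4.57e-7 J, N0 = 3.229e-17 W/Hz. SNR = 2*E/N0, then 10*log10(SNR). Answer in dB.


SNR_lin = 2 * 4.57e-7 / 3.229e-17 = 2.831e10
SNR_dB = 10*log10(2.831e10) = 104.5 dB

104.5 dB


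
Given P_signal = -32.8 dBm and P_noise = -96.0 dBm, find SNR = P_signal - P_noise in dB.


SNR = -32.8 - (-96.0) = 63.2 dB

63.2 dB


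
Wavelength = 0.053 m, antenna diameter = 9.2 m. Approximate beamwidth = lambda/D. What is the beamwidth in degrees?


BW_rad = 0.053 / 9.2 = 0.005761
BW_deg = 0.33 degrees

0.33 degrees


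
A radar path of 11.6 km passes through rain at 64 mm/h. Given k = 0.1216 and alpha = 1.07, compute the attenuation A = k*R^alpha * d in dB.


gamma = 0.1216 * 64^1.07 = 10.412287 dB/km
A = 10.412287 * 11.6 = 120.78 dB

120.78 dB


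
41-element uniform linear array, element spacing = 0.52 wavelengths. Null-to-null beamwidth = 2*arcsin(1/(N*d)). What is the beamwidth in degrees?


1/(N*d) = 1/(41*0.52) = 0.046904
BW = 2*arcsin(0.046904) = 5.4 degrees

5.4 degrees


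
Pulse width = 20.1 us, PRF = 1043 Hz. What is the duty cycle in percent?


DC = 20.1e-6 * 1043 * 100 = 2.1%

2.1%


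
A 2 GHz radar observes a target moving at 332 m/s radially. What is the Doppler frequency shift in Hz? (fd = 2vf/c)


fd = 2 * 332 * 2000000000.0 / 3e8 = 4426.7 Hz

4426.7 Hz


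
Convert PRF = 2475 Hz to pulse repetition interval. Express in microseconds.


PRI = 1/2475 = 0.0004040404 s = 404.0 us

404.0 us


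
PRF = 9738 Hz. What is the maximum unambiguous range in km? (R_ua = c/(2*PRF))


R_ua = 3e8 / (2 * 9738) = 15403.6 m = 15.4 km

15.4 km


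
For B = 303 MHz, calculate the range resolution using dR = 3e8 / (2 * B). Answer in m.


dR = 3e8 / (2 * 303000000.0) = 0.5 m

0.5 m


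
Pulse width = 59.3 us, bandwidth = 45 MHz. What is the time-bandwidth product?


TBP = 59.3 * 45 = 2668.5

2668.5


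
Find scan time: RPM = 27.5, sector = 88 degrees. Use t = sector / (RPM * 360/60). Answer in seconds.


t = 88 / (27.5 * 360) * 60 = 0.53 s

0.53 s


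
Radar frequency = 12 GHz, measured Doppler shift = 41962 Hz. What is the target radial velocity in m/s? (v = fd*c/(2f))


v = 41962 * 3e8 / (2 * 12000000000.0) = 524.5 m/s

524.5 m/s


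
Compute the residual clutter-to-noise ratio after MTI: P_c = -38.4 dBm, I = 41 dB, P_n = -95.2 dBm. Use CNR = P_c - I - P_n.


CNR = -38.4 - 41 - (-95.2) = 15.8 dB

15.8 dB


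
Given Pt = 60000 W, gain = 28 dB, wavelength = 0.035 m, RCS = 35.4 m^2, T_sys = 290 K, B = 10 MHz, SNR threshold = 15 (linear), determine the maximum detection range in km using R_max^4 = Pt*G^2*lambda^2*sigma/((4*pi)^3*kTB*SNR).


G_lin = 10^(28/10) = 630.957344
R^4 = 60000 * 630.957344^2 * 0.035^2 * 35.4 / ((4*pi)^3 * 1.38e-23 * 290 * 10000000.0 * 15)
R^4 = 8.69546e17 m^4
R_max = (8.69546e17)^(1/4) = 30536.8 m = 30.5 km

30.5 km


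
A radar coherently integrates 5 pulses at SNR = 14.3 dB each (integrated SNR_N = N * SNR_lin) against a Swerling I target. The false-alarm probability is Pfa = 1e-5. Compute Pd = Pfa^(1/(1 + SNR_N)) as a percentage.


SNR_lin = 10^(14.3/10) = 26.91535
SNR_N = 5 * 26.91535 = 134.57675
1/(1 + SNR_N) = 1/135.57675 = 0.0073759
Pd = (1e-5)^0.0073759 = 0.91859
Pd = 91.9%

91.9%


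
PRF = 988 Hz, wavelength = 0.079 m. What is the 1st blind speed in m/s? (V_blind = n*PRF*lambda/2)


V_blind = 1 * 988 * 0.079 / 2 = 39.0 m/s

39.0 m/s


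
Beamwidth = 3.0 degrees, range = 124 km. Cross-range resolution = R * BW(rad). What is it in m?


BW_rad = 0.052359878
CR = 124000 * 0.052359878 = 6492.6 m

6492.6 m


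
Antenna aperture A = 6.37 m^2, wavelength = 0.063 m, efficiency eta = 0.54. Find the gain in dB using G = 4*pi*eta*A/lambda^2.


G_linear = 4*pi*0.54*6.37/0.063^2 = 10890.85
G_dB = 10*log10(10890.85) = 40.4 dB

40.4 dB


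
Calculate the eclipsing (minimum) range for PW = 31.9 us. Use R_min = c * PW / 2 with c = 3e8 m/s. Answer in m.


R_min = 3e8 * 31.9e-6 / 2 = 4785.0 m

4785.0 m


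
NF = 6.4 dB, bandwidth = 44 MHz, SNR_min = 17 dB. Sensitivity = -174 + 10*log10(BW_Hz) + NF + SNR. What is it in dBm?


10*log10(44000000.0) = 76.43
S = -174 + 76.43 + 6.4 + 17 = -74.2 dBm

-74.2 dBm


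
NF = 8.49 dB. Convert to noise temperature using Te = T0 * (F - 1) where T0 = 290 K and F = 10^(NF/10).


NF_lin = 10^(8.49/10) = 7.063176
Te = 290 * (7.063176 - 1) = 1758.3 K

1758.3 K


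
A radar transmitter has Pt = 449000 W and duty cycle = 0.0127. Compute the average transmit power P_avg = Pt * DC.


P_avg = 449000 * 0.0127 = 5702.3 W

5702.3 W


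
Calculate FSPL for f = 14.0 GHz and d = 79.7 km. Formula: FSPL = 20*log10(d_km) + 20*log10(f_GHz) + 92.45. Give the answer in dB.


20*log10(79.7) = 38.03
20*log10(14.0) = 22.92
FSPL = 153.4 dB

153.4 dB


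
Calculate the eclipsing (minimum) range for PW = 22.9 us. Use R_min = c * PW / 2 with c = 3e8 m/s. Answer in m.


R_min = 3e8 * 22.9e-6 / 2 = 3435.0 m

3435.0 m


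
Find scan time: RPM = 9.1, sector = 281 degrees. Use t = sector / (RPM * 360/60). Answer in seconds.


t = 281 / (9.1 * 360) * 60 = 5.15 s

5.15 s


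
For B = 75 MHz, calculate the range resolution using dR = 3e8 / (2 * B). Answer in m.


dR = 3e8 / (2 * 75000000.0) = 2.0 m

2.0 m


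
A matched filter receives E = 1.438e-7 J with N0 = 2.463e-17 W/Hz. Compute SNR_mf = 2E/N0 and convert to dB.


SNR_lin = 2 * 1.438e-7 / 2.463e-17 = 1.168e10
SNR_dB = 10*log10(1.168e10) = 100.7 dB

100.7 dB


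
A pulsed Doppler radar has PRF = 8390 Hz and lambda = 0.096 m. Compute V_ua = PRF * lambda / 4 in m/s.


V_ua = 8390 * 0.096 / 4 = 201.4 m/s

201.4 m/s


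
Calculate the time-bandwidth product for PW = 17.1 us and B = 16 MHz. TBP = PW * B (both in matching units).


TBP = 17.1 * 16 = 273.6

273.6


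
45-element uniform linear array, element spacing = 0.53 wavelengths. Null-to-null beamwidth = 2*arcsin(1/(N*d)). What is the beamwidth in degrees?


1/(N*d) = 1/(45*0.53) = 0.041929
BW = 2*arcsin(0.041929) = 4.8 degrees

4.8 degrees


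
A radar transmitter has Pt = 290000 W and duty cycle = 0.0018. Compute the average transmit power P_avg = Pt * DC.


P_avg = 290000 * 0.0018 = 522.0 W

522.0 W


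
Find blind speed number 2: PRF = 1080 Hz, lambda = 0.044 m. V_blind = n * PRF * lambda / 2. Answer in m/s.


V_blind = 2 * 1080 * 0.044 / 2 = 47.5 m/s

47.5 m/s


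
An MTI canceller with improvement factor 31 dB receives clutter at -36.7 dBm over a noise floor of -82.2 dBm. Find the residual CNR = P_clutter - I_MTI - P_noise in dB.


CNR = -36.7 - 31 - (-82.2) = 14.5 dB

14.5 dB


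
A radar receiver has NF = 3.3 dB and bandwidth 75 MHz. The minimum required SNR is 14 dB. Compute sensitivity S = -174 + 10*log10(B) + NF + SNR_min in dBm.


10*log10(75000000.0) = 78.75
S = -174 + 78.75 + 3.3 + 14 = -77.9 dBm

-77.9 dBm


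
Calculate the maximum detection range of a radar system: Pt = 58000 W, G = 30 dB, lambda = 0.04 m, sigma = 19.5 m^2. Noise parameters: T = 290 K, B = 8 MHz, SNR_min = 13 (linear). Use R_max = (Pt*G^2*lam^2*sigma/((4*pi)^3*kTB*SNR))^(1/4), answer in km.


G_lin = 10^(30/10) = 1000.0
R^4 = 58000 * 1000.0^2 * 0.04^2 * 19.5 / ((4*pi)^3 * 1.38e-23 * 290 * 8000000.0 * 13)
R^4 = 2.191e18 m^4
R_max = (2.191e18)^(1/4) = 38473.4 m = 38.5 km

38.5 km


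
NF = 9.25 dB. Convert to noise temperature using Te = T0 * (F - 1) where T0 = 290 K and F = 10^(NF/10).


NF_lin = 10^(9.25/10) = 8.413951
Te = 290 * (8.413951 - 1) = 2150.0 K

2150.0 K


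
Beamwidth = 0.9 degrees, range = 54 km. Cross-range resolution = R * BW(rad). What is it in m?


BW_rad = 0.015707963
CR = 54000 * 0.015707963 = 848.2 m

848.2 m


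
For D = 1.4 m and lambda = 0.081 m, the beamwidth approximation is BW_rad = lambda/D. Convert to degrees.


BW_rad = 0.081 / 1.4 = 0.057857
BW_deg = 3.31 degrees

3.31 degrees
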